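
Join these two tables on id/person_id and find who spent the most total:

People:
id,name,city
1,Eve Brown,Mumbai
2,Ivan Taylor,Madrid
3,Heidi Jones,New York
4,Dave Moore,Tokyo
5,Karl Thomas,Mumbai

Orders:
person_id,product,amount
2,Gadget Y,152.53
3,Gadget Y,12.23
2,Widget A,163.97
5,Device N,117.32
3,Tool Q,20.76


Join on: people.id = orders.person_id

Joined rows:
  Ivan Taylor (Madrid) bought Gadget Y for $152.53
  Heidi Jones (New York) bought Gadget Y for $12.23
  Ivan Taylor (Madrid) bought Widget A for $163.97
  Karl Thomas (Mumbai) bought Device N for $117.32
  Heidi Jones (New York) bought Tool Q for $20.76

Total per person:
  Ivan Taylor: $316.50
  Karl Thomas: $117.32
  Heidi Jones: $32.99

Top spender: Ivan Taylor ($316.50)

Ivan Taylor ($316.50)


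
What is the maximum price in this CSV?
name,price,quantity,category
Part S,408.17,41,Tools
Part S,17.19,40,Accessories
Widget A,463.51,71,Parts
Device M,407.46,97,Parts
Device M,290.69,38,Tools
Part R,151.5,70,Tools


Computing maximum price:
Values: [408.17, 17.19, 463.51, 407.46, 290.69, 151.5]
Max = 463.51

463.51


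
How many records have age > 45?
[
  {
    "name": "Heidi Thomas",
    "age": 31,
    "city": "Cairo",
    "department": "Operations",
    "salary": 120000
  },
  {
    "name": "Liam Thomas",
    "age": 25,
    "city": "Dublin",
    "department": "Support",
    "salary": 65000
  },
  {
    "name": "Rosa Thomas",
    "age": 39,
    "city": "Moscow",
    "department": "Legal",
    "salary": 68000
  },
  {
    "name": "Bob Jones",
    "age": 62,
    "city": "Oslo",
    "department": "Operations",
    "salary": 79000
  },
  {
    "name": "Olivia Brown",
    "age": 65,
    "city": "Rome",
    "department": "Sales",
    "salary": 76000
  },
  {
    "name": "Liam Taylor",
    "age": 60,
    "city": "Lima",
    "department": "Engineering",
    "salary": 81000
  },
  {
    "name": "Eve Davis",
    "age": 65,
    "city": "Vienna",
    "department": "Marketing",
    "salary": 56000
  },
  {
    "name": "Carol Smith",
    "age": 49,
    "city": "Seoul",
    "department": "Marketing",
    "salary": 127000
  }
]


Data: 8 records
Condition: age > 45

Checking each record:
  Heidi Thomas: 31
  Liam Thomas: 25
  Rosa Thomas: 39
  Bob Jones: 62 MATCH
  Olivia Brown: 65 MATCH
  Liam Taylor: 60 MATCH
  Eve Davis: 65 MATCH
  Carol Smith: 49 MATCH

Count: 5

5


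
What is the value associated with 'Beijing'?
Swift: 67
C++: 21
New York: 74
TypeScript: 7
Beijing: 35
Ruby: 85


Looking up key 'Beijing'
Value: 35

35


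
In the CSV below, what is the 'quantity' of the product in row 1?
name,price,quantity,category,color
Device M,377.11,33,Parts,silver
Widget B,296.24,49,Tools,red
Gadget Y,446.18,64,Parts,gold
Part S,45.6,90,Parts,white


Query: Row 1 ('Device M'), column 'quantity'
Value: 33

33


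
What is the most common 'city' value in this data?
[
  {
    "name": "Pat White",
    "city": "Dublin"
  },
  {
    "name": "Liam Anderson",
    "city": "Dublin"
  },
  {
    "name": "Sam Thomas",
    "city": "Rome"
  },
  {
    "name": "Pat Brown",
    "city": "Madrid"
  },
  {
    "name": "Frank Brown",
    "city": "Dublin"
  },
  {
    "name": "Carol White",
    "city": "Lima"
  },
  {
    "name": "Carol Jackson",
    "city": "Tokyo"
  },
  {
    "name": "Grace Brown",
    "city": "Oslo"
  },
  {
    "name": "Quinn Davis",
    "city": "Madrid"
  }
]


Counting 'city' values across 9 records:

  Dublin: 3 ###
  Madrid: 2 ##
  Rome: 1 #
  Lima: 1 #
  Tokyo: 1 #
  Oslo: 1 #

Most common: Dublin (3 times)

Dublin (3 times)


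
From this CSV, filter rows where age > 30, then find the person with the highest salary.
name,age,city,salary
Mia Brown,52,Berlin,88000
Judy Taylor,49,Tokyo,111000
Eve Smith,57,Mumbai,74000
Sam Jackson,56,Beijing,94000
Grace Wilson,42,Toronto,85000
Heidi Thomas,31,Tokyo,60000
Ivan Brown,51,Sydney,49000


Filter: age > 30
Sort by: salary (descending)

Filtered records (7):
  Judy Taylor, age 49, salary $111000
  Sam Jackson, age 56, salary $94000
  Mia Brown, age 52, salary $88000
  Grace Wilson, age 42, salary $85000
  Eve Smith, age 57, salary $74000
  Heidi Thomas, age 31, salary $60000
  Ivan Brown, age 51, salary $49000

Highest salary: Judy Taylor ($111000)

Judy Taylor


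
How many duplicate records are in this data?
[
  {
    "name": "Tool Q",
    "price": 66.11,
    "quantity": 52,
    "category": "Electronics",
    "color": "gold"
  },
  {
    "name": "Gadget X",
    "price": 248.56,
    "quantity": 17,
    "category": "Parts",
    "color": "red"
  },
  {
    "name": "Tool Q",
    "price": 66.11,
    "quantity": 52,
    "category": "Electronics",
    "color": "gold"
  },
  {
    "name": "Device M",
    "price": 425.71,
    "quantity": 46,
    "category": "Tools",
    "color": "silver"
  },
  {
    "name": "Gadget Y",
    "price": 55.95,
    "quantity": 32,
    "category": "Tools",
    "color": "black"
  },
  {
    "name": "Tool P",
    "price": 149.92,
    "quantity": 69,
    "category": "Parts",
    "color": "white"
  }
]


Checking 6 records for duplicates:

  Row 1: Tool Q ($66.11, qty 52)
  Row 2: Gadget X ($248.56, qty 17)
  Row 3: Tool Q ($66.11, qty 52) <-- DUPLICATE
  Row 4: Device M ($425.71, qty 46)
  Row 5: Gadget Y ($55.95, qty 32)
  Row 6: Tool P ($149.92, qty 69)

Duplicates found: 1
Unique records: 5

1 duplicates, 5 unique


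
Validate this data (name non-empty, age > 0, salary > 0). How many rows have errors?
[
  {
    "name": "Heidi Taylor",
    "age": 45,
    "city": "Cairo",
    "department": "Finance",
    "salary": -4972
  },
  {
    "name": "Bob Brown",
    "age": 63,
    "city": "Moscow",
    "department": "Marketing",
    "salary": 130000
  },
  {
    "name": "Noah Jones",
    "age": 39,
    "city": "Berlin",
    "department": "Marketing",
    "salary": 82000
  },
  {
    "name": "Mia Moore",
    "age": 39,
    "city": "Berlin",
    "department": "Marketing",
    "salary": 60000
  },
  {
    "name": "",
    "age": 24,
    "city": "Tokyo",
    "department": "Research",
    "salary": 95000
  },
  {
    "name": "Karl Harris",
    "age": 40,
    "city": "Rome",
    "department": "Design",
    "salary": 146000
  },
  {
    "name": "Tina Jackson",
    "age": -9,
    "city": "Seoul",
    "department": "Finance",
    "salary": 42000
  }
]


Validating 7 records:
Rules: name non-empty, age > 0, salary > 0

  Row 1 (Heidi Taylor): negative salary: -4972
  Row 2 (Bob Brown): OK
  Row 3 (Noah Jones): OK
  Row 4 (Mia Moore): OK
  Row 5 (???): empty name
  Row 6 (Karl Harris): OK
  Row 7 (Tina Jackson): negative age: -9

Total errors: 3

3 errors


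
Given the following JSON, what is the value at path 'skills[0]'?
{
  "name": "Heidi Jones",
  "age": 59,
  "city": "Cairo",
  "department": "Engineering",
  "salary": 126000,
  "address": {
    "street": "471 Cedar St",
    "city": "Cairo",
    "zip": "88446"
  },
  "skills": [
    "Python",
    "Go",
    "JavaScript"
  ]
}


Query: skills[0]
Path: skills -> first element
Value: Python

Python


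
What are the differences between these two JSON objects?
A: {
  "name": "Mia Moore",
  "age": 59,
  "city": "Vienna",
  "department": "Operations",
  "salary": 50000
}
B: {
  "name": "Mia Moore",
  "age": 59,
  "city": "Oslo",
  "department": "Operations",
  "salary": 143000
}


Comparing each field (in key order):
  name: same
  age: same
  city: DIFFERENT
  department: same
  salary: DIFFERENT
Differences:
  city: Vienna -> Oslo
  salary: 50000 -> 143000

2 field(s) changed

2 changes: city, salary


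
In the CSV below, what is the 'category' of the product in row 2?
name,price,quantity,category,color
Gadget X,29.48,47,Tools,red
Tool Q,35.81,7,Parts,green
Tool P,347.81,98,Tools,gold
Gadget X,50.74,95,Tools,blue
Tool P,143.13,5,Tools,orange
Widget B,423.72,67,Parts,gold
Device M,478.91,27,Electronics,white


Query: Row 2 ('Tool Q'), column 'category'
Value: Parts

Parts


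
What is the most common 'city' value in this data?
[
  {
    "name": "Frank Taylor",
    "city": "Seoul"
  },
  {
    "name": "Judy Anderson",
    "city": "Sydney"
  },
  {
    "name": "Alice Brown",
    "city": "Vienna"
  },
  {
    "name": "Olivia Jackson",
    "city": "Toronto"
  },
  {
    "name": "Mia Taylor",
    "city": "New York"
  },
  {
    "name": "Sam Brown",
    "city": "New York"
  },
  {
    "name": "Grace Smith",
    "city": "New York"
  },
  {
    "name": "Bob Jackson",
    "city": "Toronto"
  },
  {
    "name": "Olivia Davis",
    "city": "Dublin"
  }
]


Counting 'city' values across 9 records:

  New York: 3 ###
  Toronto: 2 ##
  Seoul: 1 #
  Sydney: 1 #
  Vienna: 1 #
  Dublin: 1 #

Most common: New York (3 times)

New York (3 times)


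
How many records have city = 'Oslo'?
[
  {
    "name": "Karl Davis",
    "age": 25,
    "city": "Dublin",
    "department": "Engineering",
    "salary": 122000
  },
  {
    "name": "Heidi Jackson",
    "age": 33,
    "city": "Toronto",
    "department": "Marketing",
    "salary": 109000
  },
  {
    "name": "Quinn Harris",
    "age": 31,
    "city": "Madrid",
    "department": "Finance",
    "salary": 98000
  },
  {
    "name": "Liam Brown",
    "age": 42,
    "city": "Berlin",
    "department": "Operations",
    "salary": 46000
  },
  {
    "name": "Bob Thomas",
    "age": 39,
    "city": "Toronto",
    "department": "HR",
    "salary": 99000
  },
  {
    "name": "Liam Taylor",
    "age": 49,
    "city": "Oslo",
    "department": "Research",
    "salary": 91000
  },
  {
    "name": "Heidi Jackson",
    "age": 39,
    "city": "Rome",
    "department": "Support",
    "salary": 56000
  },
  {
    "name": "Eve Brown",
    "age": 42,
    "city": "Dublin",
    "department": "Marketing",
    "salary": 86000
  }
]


Data: 8 records
Condition: city = 'Oslo'

Checking each record:
  Karl Davis: Dublin
  Heidi Jackson: Toronto
  Quinn Harris: Madrid
  Liam Brown: Berlin
  Bob Thomas: Toronto
  Liam Taylor: Oslo MATCH
  Heidi Jackson: Rome
  Eve Brown: Dublin

Count: 1

1


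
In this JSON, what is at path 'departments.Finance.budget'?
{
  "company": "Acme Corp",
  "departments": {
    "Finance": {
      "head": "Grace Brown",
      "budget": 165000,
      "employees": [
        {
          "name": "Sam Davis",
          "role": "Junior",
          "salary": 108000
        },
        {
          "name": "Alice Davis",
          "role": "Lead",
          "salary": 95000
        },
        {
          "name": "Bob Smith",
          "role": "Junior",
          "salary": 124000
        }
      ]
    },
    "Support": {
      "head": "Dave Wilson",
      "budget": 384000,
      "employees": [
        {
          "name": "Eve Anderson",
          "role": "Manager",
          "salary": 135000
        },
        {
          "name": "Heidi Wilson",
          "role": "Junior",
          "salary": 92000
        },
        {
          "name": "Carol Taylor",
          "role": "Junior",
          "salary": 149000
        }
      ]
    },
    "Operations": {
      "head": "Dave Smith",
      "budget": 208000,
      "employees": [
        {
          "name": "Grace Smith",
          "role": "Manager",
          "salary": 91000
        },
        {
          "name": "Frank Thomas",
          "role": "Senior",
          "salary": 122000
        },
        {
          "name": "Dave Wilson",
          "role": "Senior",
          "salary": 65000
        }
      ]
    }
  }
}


Path: departments.Finance.budget

Navigate:
  -> departments
  -> Finance
  -> budget = 165000

165000


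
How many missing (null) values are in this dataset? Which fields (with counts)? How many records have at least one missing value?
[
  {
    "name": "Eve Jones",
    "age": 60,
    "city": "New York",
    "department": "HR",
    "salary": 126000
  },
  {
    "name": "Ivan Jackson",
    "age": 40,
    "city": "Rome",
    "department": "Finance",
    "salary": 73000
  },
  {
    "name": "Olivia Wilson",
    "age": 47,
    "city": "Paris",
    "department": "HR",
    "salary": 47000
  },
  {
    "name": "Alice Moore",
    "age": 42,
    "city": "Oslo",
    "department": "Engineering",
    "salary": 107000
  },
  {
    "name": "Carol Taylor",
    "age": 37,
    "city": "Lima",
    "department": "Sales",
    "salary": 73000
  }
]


Checking for missing (null) values in 5 records:

  Eve Jones: complete
  Ivan Jackson: complete
  Olivia Wilson: complete
  Alice Moore: complete
  Carol Taylor: complete

Per field:
  name: 0 missing
  age: 0 missing
  city: 0 missing
  department: 0 missing
  salary: 0 missing

Total missing values: 0
Records with any missing: 0

0 missing values (none); 0 incomplete records


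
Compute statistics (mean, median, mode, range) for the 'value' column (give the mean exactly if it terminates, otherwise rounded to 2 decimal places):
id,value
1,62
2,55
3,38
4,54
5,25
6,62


Data: [62, 55, 38, 54, 25, 62]
Count: 6
Sum: 296
Mean: 296/6 ≈ 49.33 (rounded to 2 decimal places)
Sorted: [25, 38, 54, 55, 62, 62]
Median: 54.5
Mode: 62 (2 times)
Range: 62 - 25 = 37
Min: 25, Max: 62

mean≈49.33, median=54.5, mode=62, range=37


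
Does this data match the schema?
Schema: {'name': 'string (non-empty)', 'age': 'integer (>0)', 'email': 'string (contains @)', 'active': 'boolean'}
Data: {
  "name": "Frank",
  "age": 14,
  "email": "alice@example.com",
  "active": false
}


Validating each field against schema:
  name: OK (non-empty string)
  age: OK (positive integer)
  email: OK (string with @)
  active: OK (boolean)

Result: VALID

VALID


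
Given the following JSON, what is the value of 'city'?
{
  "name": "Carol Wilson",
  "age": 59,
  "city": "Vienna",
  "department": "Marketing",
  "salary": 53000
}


Looking up field 'city'
Value: Vienna

Vienna


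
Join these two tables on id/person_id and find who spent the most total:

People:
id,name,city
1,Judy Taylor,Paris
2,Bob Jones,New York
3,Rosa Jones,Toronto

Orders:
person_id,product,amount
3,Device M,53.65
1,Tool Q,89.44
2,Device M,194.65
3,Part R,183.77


Join on: people.id = orders.person_id

Joined rows:
  Rosa Jones (Toronto) bought Device M for $53.65
  Judy Taylor (Paris) bought Tool Q for $89.44
  Bob Jones (New York) bought Device M for $194.65
  Rosa Jones (Toronto) bought Part R for $183.77

Total per person:
  Rosa Jones: $237.42
  Bob Jones: $194.65
  Judy Taylor: $89.44

Top spender: Rosa Jones ($237.42)

Rosa Jones ($237.42)


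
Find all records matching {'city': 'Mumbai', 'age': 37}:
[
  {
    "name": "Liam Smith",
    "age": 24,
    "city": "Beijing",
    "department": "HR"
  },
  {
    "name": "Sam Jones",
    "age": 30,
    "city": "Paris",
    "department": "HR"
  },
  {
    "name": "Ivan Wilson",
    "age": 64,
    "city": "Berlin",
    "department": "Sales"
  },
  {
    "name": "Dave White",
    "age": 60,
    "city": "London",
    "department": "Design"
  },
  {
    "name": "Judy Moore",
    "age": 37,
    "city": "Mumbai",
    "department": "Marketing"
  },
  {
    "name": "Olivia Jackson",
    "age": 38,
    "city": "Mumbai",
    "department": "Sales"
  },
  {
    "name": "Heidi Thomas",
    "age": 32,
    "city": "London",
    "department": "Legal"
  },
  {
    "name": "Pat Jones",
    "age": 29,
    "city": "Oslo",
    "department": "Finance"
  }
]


Search criteria: {'city': 'Mumbai', 'age': 37}

Checking 8 records:
  Liam Smith: {city: Beijing, age: 24}
  Sam Jones: {city: Paris, age: 30}
  Ivan Wilson: {city: Berlin, age: 64}
  Dave White: {city: London, age: 60}
  Judy Moore: {city: Mumbai, age: 37} <-- MATCH
  Olivia Jackson: {city: Mumbai, age: 38}
  Heidi Thomas: {city: London, age: 32}
  Pat Jones: {city: Oslo, age: 29}

Matches: ["Judy Moore"]

["Judy Moore"]


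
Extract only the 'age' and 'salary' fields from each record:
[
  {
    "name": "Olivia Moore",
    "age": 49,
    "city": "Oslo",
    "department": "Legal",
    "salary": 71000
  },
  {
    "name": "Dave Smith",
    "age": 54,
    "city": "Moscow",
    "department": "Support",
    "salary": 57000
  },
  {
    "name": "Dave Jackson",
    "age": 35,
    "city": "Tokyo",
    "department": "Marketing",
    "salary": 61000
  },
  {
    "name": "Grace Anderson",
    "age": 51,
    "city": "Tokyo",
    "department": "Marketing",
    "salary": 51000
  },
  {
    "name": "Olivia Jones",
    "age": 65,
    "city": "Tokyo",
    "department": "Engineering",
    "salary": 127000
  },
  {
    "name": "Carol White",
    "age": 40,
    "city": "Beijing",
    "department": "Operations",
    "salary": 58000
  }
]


Original: 6 records with fields: name, age, city, department, salary
Keep: ['age', 'salary']
Drop: ['name', 'city', 'department']
Result: 6 records, 2 fields each

[
  {
    "age": 49,
    "salary": 71000
  },
  {
    "age": 54,
    "salary": 57000
  },
  {
    "age": 35,
    "salary": 61000
  },
  {
    "age": 51,
    "salary": 51000
  },
  {
    "age": 65,
    "salary": 127000
  },
  {
    "age": 40,
    "salary": 58000
  }
]


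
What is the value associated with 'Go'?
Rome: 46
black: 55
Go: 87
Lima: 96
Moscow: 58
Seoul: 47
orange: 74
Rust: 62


Looking up key 'Go'
Value: 87

87


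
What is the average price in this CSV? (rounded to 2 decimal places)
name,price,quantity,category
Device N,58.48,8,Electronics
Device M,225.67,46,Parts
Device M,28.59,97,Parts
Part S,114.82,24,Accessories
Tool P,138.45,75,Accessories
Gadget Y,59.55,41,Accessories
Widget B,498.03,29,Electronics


Computing average price:
Values: [58.48, 225.67, 28.59, 114.82, 138.45, 59.55, 498.03]
Sum = 1123.59
Count = 7
Average = 1123.59/7 ≈ 160.51 (rounded to 2 decimal places)

160.51


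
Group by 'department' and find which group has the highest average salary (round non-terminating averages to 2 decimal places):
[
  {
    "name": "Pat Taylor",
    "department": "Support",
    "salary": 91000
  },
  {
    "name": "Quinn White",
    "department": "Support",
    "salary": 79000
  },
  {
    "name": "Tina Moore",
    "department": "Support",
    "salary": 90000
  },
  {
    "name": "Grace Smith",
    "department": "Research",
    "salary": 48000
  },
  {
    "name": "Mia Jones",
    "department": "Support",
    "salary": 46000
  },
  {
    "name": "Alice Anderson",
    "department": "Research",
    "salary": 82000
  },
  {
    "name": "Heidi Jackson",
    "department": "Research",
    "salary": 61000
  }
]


Group by: department

Groups:
  Research: 3 people, avg salary = 191000/3 ≈ $63666.67
  Support: 4 people, avg salary = 306000/4 = $76500

Highest average salary: Support ($76500)

Support ($76500)


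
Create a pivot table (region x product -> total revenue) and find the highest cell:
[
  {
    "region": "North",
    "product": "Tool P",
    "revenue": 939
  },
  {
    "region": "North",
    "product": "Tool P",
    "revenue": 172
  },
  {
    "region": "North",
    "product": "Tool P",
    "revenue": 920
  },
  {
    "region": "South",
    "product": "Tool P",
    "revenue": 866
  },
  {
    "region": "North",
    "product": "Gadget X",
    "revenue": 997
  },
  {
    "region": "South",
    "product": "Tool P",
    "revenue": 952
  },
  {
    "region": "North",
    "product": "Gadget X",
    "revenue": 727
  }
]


Pivot: region (rows) x product (columns) -> total revenue

     Gadget X      Tool P      
North         1724          2031  
South            0          1818  

Highest: North / Tool P = $2031

North / Tool P = $2031


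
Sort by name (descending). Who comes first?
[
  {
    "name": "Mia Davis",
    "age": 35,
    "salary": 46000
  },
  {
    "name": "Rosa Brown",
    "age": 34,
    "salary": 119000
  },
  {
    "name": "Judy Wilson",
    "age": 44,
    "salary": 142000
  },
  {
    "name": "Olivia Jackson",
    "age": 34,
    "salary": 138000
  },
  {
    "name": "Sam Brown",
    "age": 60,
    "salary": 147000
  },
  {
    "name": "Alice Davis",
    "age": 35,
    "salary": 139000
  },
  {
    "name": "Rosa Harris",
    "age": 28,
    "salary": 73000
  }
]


Sort by: name (descending)

Sorted order:
  1. Sam Brown (name = Sam Brown)
  2. Rosa Harris (name = Rosa Harris)
  3. Rosa Brown (name = Rosa Brown)
  4. Olivia Jackson (name = Olivia Jackson)
  5. Mia Davis (name = Mia Davis)
  6. Judy Wilson (name = Judy Wilson)
  7. Alice Davis (name = Alice Davis)

First: Sam Brown

Sam Brown


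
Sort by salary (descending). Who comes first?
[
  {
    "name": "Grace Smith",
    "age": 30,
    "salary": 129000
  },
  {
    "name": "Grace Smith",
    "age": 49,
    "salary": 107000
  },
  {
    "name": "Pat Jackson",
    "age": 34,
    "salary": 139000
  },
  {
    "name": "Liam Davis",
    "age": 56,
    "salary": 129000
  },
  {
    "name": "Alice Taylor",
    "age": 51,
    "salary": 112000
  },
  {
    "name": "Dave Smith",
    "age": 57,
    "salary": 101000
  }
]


Sort by: salary (descending)

Sorted order:
  1. Pat Jackson (salary = 139000)
  2. Grace Smith (salary = 129000)
  3. Liam Davis (salary = 129000)
  4. Alice Taylor (salary = 112000)
  5. Grace Smith (salary = 107000)
  6. Dave Smith (salary = 101000)

First: Pat Jackson

Pat Jackson


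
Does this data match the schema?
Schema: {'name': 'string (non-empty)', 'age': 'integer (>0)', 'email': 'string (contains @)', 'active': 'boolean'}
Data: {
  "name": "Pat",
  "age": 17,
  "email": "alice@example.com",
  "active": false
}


Validating each field against schema:
  name: OK (non-empty string)
  age: OK (positive integer)
  email: OK (string with @)
  active: OK (boolean)

Result: VALID

VALID


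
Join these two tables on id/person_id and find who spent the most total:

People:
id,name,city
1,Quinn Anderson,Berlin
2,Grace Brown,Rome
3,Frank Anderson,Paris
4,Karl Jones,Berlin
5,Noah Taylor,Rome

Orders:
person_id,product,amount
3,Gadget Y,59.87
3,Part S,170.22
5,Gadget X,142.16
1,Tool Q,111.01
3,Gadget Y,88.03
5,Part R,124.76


Join on: people.id = orders.person_id

Joined rows:
  Frank Anderson (Paris) bought Gadget Y for $59.87
  Frank Anderson (Paris) bought Part S for $170.22
  Noah Taylor (Rome) bought Gadget X for $142.16
  Quinn Anderson (Berlin) bought Tool Q for $111.01
  Frank Anderson (Paris) bought Gadget Y for $88.03
  Noah Taylor (Rome) bought Part R for $124.76

Total per person:
  Frank Anderson: $318.12
  Noah Taylor: $266.92
  Quinn Anderson: $111.01

Top spender: Frank Anderson ($318.12)

Frank Anderson ($318.12)


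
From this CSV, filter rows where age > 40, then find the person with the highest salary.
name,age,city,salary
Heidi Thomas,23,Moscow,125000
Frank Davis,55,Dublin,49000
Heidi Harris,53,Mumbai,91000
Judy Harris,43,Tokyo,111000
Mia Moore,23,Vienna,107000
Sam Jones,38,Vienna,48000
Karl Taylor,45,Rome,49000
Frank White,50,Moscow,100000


Filter: age > 40
Sort by: salary (descending)

Filtered records (5):
  Judy Harris, age 43, salary $111000
  Frank White, age 50, salary $100000
  Heidi Harris, age 53, salary $91000
  Frank Davis, age 55, salary $49000
  Karl Taylor, age 45, salary $49000

Highest salary: Judy Harris ($111000)

Judy Harris


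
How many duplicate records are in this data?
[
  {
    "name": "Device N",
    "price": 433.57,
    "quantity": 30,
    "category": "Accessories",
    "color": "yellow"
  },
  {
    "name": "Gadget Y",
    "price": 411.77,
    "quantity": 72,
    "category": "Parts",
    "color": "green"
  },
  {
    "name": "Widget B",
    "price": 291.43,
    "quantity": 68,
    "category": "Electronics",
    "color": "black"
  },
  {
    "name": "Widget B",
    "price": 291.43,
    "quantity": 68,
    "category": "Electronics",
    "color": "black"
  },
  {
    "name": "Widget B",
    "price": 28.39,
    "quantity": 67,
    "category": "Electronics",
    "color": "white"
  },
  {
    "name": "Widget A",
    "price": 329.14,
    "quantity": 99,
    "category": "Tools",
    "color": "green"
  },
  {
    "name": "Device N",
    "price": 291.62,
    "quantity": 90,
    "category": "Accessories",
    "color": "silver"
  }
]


Checking 7 records for duplicates:

  Row 1: Device N ($433.57, qty 30)
  Row 2: Gadget Y ($411.77, qty 72)
  Row 3: Widget B ($291.43, qty 68)
  Row 4: Widget B ($291.43, qty 68) <-- DUPLICATE
  Row 5: Widget B ($28.39, qty 67)
  Row 6: Widget A ($329.14, qty 99)
  Row 7: Device N ($291.62, qty 90)

Duplicates found: 1
Unique records: 6

1 duplicates, 6 unique


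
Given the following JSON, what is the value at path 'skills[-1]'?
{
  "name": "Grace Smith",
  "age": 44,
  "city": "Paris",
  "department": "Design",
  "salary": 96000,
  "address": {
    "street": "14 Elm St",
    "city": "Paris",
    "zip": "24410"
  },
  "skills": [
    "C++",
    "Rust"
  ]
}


Query: skills[-1]
Path: skills -> last element
Value: Rust

Rust


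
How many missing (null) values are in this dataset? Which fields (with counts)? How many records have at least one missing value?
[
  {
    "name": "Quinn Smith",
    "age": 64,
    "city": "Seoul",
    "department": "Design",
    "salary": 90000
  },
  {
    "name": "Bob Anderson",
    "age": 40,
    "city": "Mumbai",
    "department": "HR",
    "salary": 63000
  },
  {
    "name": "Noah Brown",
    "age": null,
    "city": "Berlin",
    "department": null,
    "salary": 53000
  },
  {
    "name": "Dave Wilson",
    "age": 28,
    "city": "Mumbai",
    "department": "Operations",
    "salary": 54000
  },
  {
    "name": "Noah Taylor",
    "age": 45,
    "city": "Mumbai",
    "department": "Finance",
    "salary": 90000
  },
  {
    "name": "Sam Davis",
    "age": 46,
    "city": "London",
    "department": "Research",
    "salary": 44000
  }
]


Checking for missing (null) values in 6 records:

  Quinn Smith: complete
  Bob Anderson: complete
  Noah Brown: age, department
  Dave Wilson: complete
  Noah Taylor: complete
  Sam Davis: complete

Per field:
  name: 0 missing
  age: 1 missing
  city: 0 missing
  department: 1 missing
  salary: 0 missing

Total missing values: 2
Records with any missing: 1

2 missing values (age: 1, department: 1); 1 incomplete records


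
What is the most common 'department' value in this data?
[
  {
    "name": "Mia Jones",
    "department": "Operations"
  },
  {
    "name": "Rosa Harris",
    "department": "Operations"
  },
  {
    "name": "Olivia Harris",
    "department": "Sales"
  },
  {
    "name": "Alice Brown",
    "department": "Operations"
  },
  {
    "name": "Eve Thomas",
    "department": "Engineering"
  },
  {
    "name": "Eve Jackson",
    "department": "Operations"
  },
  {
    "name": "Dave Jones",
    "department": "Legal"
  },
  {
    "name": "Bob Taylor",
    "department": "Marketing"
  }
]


Counting 'department' values across 8 records:

  Operations: 4 ####
  Sales: 1 #
  Engineering: 1 #
  Legal: 1 #
  Marketing: 1 #

Most common: Operations (4 times)

Operations (4 times)


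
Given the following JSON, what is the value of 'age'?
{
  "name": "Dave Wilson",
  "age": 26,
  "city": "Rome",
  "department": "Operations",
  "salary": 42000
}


Looking up field 'age'
Value: 26

26


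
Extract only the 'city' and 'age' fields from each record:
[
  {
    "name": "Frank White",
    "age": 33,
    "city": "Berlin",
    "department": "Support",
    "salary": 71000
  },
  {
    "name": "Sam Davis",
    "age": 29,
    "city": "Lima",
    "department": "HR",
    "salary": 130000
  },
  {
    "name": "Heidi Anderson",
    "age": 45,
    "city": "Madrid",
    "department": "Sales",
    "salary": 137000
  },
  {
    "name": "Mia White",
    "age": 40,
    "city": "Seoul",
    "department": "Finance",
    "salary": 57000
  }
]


Original: 4 records with fields: name, age, city, department, salary
Keep: ['city', 'age']
Drop: ['name', 'department', 'salary']
Result: 4 records, 2 fields each

[
  {
    "city": "Berlin",
    "age": 33
  },
  {
    "city": "Lima",
    "age": 29
  },
  {
    "city": "Madrid",
    "age": 45
  },
  {
    "city": "Seoul",
    "age": 40
  }
]


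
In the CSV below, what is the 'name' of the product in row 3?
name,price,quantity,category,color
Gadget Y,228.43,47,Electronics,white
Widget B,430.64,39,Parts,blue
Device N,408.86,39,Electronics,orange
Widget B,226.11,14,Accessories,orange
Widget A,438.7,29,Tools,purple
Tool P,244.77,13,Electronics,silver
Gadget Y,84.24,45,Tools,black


Query: Row 3 ('Device N'), column 'name'
Value: Device N

Device N


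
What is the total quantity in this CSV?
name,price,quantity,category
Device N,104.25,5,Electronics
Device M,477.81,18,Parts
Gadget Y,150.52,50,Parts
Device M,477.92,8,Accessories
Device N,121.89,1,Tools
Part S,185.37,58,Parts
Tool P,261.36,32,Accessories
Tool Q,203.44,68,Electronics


Computing total quantity:
Values: [5, 18, 50, 8, 1, 58, 32, 68]
Sum = 240

240


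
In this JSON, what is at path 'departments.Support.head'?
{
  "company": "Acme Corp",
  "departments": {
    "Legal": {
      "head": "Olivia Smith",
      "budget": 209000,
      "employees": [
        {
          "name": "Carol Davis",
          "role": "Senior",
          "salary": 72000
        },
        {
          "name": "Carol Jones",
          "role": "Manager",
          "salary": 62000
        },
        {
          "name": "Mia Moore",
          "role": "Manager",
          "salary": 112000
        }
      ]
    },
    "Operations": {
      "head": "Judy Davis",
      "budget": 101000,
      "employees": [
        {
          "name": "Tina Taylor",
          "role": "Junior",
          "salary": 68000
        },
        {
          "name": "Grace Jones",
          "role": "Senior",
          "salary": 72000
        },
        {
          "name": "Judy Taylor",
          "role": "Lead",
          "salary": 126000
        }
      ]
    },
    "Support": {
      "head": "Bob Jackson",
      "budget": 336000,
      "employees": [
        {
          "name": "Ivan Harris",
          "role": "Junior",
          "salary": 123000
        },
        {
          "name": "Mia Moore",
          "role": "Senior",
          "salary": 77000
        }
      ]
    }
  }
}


Path: departments.Support.head

Navigate:
  -> departments
  -> Support
  -> head = 'Bob Jackson'

Bob Jackson


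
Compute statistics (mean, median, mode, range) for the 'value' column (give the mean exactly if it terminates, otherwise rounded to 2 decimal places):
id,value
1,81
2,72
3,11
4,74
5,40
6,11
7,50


Data: [81, 72, 11, 74, 40, 11, 50]
Count: 7
Sum: 339
Mean: 339/7 ≈ 48.43 (rounded to 2 decimal places)
Sorted: [11, 11, 40, 50, 72, 74, 81]
Median: 50.0
Mode: 11 (2 times)
Range: 81 - 11 = 70
Min: 11, Max: 81

mean≈48.43, median=50.0, mode=11, range=70


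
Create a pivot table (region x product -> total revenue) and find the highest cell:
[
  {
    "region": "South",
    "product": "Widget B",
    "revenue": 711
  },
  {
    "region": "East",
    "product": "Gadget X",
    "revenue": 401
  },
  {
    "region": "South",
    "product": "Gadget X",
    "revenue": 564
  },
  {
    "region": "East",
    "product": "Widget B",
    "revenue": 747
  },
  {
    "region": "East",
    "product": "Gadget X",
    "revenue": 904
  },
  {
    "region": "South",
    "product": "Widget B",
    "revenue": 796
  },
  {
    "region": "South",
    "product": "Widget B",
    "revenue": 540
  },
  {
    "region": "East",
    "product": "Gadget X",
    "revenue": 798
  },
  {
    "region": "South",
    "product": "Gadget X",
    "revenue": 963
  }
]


Pivot: region (rows) x product (columns) -> total revenue

     Gadget X      Widget B    
East          2103           747  
South         1527          2047  

Highest: East / Gadget X = $2103

East / Gadget X = $2103


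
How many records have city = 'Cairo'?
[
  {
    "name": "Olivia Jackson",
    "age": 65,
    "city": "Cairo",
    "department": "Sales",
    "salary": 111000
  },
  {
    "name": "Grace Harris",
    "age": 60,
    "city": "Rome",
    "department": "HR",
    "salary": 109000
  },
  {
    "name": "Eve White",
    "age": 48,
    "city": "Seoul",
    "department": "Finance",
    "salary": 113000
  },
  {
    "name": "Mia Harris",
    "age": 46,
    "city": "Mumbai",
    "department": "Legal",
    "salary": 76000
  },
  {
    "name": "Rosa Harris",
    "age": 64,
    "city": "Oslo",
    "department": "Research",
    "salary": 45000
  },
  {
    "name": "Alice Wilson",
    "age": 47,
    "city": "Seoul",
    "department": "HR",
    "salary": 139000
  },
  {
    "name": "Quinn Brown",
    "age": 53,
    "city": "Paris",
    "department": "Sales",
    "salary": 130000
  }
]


Data: 7 records
Condition: city = 'Cairo'

Checking each record:
  Olivia Jackson: Cairo MATCH
  Grace Harris: Rome
  Eve White: Seoul
  Mia Harris: Mumbai
  Rosa Harris: Oslo
  Alice Wilson: Seoul
  Quinn Brown: Paris

Count: 1

1


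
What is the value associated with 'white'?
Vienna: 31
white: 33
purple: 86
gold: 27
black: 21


Looking up key 'white'
Value: 33

33


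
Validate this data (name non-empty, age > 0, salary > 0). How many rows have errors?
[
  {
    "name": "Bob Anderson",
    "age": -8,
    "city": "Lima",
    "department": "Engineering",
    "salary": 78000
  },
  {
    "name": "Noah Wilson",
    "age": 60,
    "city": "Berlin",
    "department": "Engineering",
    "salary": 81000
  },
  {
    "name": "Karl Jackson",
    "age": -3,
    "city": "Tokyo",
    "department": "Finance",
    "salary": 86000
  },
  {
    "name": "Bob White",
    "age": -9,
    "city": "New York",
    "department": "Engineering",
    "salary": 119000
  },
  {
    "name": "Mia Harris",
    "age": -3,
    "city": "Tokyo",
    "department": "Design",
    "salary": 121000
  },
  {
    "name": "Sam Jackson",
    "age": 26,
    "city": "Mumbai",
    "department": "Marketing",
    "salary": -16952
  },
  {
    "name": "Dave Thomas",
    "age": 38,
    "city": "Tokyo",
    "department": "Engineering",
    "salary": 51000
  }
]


Validating 7 records:
Rules: name non-empty, age > 0, salary > 0

  Row 1 (Bob Anderson): negative age: -8
  Row 2 (Noah Wilson): OK
  Row 3 (Karl Jackson): negative age: -3
  Row 4 (Bob White): negative age: -9
  Row 5 (Mia Harris): negative age: -3
  Row 6 (Sam Jackson): negative salary: -16952
  Row 7 (Dave Thomas): OK

Total errors: 5

5 errors


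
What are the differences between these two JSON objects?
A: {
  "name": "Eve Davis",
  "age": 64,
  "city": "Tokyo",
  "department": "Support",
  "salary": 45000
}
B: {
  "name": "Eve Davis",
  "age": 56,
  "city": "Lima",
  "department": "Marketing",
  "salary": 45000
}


Comparing each field (in key order):
  name: same
  age: DIFFERENT
  city: DIFFERENT
  department: DIFFERENT
  salary: same
Differences:
  age: 64 -> 56
  city: Tokyo -> Lima
  department: Support -> Marketing

3 field(s) changed

3 changes: age, city, department


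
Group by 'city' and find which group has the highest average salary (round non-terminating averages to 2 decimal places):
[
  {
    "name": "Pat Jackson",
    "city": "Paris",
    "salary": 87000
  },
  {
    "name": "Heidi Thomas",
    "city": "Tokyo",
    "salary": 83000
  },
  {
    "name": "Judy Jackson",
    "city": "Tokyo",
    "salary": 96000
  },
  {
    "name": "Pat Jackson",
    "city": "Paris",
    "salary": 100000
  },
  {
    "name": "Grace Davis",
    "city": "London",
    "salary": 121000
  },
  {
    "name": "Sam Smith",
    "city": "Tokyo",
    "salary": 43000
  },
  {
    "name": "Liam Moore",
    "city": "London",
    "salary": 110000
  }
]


Group by: city

Groups:
  London: 2 people, avg salary = 231000/2 = $115500
  Paris: 2 people, avg salary = 187000/2 = $93500
  Tokyo: 3 people, avg salary = 222000/3 = $74000

Highest average salary: London ($115500)

London ($115500)


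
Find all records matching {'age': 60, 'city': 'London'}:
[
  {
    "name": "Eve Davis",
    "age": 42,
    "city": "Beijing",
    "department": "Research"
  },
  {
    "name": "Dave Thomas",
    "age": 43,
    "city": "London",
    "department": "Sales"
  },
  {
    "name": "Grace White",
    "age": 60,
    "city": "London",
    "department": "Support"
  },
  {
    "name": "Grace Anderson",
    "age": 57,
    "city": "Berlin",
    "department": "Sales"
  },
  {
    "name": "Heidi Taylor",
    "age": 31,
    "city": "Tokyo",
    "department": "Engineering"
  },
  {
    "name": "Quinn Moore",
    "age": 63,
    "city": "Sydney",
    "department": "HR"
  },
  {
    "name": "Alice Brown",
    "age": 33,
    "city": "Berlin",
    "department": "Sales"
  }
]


Search criteria: {'age': 60, 'city': 'London'}

Checking 7 records:
  Eve Davis: {age: 42, city: Beijing}
  Dave Thomas: {age: 43, city: London}
  Grace White: {age: 60, city: London} <-- MATCH
  Grace Anderson: {age: 57, city: Berlin}
  Heidi Taylor: {age: 31, city: Tokyo}
  Quinn Moore: {age: 63, city: Sydney}
  Alice Brown: {age: 33, city: Berlin}

Matches: ["Grace White"]

["Grace White"]


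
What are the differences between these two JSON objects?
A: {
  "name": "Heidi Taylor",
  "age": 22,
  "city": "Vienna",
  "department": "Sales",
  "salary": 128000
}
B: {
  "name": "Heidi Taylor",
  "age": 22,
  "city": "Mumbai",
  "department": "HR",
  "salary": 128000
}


Comparing each field (in key order):
  name: same
  age: same
  city: DIFFERENT
  department: DIFFERENT
  salary: same
Differences:
  city: Vienna -> Mumbai
  department: Sales -> HR

2 field(s) changed

2 changes: city, department


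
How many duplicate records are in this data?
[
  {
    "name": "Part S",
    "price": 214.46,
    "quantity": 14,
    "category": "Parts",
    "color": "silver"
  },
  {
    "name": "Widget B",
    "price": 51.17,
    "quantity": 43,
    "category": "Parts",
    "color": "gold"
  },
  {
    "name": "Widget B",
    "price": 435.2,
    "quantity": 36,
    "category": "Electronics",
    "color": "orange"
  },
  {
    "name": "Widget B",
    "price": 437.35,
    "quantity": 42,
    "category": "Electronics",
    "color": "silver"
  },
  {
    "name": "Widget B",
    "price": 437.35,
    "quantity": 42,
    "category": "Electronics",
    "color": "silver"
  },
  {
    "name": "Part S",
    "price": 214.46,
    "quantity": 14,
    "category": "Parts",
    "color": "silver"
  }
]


Checking 6 records for duplicates:

  Row 1: Part S ($214.46, qty 14)
  Row 2: Widget B ($51.17, qty 43)
  Row 3: Widget B ($435.2, qty 36)
  Row 4: Widget B ($437.35, qty 42)
  Row 5: Widget B ($437.35, qty 42) <-- DUPLICATE
  Row 6: Part S ($214.46, qty 14) <-- DUPLICATE

Duplicates found: 2
Unique records: 4

2 duplicates, 4 unique


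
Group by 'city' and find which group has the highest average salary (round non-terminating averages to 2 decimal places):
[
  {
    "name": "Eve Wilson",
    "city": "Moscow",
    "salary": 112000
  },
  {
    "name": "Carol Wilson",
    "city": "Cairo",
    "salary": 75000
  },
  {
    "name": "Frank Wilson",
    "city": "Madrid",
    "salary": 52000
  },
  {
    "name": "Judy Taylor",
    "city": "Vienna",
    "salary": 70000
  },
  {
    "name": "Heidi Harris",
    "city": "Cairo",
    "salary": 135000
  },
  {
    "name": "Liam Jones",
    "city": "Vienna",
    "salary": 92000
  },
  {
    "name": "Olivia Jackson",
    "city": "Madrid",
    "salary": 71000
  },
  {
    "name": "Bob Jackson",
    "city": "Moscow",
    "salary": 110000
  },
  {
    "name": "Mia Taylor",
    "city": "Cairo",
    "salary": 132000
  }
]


Group by: city

Groups:
  Cairo: 3 people, avg salary = 342000/3 = $114000
  Madrid: 2 people, avg salary = 123000/2 = $61500
  Moscow: 2 people, avg salary = 222000/2 = $111000
  Vienna: 2 people, avg salary = 162000/2 = $81000

Highest average salary: Cairo ($114000)

Cairo ($114000)


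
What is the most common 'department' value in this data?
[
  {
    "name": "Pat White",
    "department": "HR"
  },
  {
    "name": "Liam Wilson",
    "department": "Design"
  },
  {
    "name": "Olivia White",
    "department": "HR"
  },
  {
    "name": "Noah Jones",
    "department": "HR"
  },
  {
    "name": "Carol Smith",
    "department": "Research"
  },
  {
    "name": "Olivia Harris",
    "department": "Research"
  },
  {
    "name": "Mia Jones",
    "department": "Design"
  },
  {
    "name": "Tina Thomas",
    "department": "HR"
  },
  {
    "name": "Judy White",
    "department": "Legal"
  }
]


Counting 'department' values across 9 records:

  HR: 4 ####
  Design: 2 ##
  Research: 2 ##
  Legal: 1 #

Most common: HR (4 times)

HR (4 times)


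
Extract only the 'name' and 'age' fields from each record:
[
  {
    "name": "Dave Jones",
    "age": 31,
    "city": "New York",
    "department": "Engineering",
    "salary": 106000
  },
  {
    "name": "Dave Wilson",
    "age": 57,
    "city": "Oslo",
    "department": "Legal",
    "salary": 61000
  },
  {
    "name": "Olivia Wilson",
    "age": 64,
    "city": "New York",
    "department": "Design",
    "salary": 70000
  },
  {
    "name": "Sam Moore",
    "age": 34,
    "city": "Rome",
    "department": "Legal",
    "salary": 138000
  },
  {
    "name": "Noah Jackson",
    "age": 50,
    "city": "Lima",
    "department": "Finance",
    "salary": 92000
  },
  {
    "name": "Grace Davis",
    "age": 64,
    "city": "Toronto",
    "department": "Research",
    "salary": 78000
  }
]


Original: 6 records with fields: name, age, city, department, salary
Keep: ['name', 'age']
Drop: ['city', 'department', 'salary']
Result: 6 records, 2 fields each

[
  {
    "name": "Dave Jones",
    "age": 31
  },
  {
    "name": "Dave Wilson",
    "age": 57
  },
  {
    "name": "Olivia Wilson",
    "age": 64
  },
  {
    "name": "Sam Moore",
    "age": 34
  },
  {
    "name": "Noah Jackson",
    "age": 50
  },
  {
    "name": "Grace Davis",
    "age": 64
  }
]
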